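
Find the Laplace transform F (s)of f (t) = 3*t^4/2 36/s^5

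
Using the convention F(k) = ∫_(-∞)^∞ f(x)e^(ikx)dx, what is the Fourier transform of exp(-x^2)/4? sqrt(pi)*exp(-k^2/4)/4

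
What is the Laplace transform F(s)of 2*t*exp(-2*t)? 2/(s + 2)^2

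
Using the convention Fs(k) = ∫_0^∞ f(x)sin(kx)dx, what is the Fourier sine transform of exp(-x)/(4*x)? atan(k)/4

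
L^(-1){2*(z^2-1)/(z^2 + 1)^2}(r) 2*r*cos(r)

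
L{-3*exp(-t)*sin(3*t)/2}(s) -9/(2*(s + 1)^2 + 18)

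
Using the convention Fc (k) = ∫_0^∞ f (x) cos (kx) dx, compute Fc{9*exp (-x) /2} 9/ (2*(k^2 + 1) ) 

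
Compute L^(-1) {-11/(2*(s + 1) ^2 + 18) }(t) -11*exp(-t)*sin(3*t) /6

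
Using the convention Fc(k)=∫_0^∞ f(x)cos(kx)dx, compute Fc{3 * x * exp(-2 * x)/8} 3 * (4 - k^2)/(8 * (k^2 + 4)^2)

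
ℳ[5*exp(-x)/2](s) 5*gamma(s)/2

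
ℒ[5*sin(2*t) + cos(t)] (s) 10/(s^2 + 4) + s/(s^2 + 1)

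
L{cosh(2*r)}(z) z/(z^2 - 4)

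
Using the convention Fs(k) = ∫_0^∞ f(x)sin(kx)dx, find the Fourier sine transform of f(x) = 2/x pi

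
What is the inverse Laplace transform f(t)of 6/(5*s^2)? 6*t/5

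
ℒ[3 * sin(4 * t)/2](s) 6/(s^2+16)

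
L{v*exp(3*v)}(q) (q - 3)^(-2)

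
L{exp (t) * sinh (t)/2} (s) 1/ (2 * s * (s - 2))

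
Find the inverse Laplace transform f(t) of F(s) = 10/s 10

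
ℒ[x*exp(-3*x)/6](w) 1/(6*(w + 3)^2)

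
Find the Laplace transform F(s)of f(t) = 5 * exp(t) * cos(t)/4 5 * (s - 1)/(4 * ((s - 1)^2 + 1))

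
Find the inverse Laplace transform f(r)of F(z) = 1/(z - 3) exp(3*r)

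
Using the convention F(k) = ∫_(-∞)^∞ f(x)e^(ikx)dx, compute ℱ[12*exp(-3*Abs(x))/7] 72/(7*(k^2 + 9))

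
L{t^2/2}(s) s^(-3)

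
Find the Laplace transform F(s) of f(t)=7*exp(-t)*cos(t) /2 7*(s+1) /(2*((s+1) ^2+1) ) 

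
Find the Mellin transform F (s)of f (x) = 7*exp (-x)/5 7*gamma (s)/5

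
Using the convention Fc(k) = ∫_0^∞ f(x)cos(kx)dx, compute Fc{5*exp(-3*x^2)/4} 5*sqrt(3)*sqrt(pi)*exp(-k^2/12)/24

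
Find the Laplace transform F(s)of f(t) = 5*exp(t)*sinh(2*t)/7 10/(7*((s - 1)^2 - 4))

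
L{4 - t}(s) 4/s - 1/s^2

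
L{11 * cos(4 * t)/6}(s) 11 * s/(6 * (s^2+16))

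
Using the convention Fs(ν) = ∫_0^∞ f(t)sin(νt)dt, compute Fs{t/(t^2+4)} pi*exp(-2*ν)/2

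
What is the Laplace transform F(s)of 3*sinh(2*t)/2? 3/(s^2 - 4)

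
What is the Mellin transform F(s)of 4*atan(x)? -2*pi*sec(pi*s/2)/s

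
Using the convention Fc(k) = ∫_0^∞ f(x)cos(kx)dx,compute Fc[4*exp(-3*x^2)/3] 2*sqrt(3)*sqrt(pi)*exp(-k^2/12)/9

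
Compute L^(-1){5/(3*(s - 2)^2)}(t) 5*t*exp(2*t)/3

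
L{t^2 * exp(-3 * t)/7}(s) 2/(7 * (s + 3)^3)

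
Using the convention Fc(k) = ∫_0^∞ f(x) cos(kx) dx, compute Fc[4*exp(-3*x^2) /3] 2*sqrt(3)*sqrt(pi)*exp(-k^2/12) /9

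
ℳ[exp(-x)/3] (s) gamma(s)/3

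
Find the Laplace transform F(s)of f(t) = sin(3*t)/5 3/(5*(s^2 + 9))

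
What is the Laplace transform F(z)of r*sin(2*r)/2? 2*z/(z^2 + 4)^2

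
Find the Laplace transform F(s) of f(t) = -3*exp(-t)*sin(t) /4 -3/(4*(s + 1) ^2 + 4) 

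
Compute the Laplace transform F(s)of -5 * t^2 -10/s^3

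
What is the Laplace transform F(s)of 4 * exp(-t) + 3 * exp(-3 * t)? 3/(s + 3) + 4/(s + 1)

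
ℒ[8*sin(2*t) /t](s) 8*atan(2/s) 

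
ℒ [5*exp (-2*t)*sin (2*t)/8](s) 5/ (4*( (s+2)^2+4))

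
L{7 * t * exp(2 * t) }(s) 7/(s - 2) ^2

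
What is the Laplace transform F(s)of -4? -4/s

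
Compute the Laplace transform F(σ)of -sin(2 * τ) -2/(σ^2 + 4)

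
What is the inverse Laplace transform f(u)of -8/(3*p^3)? -4*u^2/3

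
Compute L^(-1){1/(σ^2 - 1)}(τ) sinh(τ)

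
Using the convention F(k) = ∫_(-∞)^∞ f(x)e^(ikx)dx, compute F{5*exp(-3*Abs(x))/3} 10/(k^2 + 9)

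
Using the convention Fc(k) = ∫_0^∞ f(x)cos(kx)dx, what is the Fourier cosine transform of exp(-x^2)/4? sqrt(pi)*exp(-k^2/4)/8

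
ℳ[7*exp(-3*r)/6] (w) 7*gamma(w)/(6*3^w)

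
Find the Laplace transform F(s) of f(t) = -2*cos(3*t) -2*s/(s^2 + 9) 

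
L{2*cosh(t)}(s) 2*s/(s^2 - 1)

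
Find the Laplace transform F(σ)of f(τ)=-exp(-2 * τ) -1/(σ + 2)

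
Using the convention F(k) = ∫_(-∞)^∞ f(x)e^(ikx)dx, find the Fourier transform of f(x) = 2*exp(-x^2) 2*sqrt(pi)*exp(-k^2/4)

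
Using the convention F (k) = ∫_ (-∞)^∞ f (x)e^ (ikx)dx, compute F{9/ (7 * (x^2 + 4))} 9 * pi * exp (-2 * Abs (k))/14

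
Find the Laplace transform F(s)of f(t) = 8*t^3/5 48/(5*s^4)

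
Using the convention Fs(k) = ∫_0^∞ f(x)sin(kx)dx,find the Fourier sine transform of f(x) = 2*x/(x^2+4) pi*exp(-2*k)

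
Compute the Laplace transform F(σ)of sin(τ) 1/(σ^2 + 1)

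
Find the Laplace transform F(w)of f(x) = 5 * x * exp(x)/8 5/(8 * (w - 1)^2)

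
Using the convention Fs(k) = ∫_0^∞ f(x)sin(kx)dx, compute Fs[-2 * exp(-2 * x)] -2 * k/(k^2 + 4)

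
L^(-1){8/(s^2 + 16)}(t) 2*sin(4*t)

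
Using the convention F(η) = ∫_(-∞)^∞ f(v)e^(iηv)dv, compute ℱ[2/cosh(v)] 2 * pi/cosh(pi * η/2)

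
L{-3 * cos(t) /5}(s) -3 * s/(5 * s^2+5) 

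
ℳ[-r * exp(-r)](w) -gamma(w + 1)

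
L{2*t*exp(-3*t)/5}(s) 2/(5*(s+3)^2)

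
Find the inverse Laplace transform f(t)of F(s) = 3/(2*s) 3/2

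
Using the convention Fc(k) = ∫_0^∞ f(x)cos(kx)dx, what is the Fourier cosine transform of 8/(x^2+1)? 4 * pi * exp(-k)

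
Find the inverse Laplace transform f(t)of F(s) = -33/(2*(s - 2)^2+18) -11*exp(2*t)*sin(3*t)/2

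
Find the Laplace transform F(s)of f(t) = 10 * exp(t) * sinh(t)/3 10/(3 * s * (s - 2))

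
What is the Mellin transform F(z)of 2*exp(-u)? 2*gamma(z)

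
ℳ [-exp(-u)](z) -gamma(z)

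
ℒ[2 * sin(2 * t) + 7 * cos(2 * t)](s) 7 * s/(s^2 + 4) + 4/(s^2 + 4)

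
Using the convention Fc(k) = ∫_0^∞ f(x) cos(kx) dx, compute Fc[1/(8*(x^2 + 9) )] pi*exp(-3*k) /48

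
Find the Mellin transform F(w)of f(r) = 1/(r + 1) pi * csc(pi * w)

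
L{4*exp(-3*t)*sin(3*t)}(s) 12/((s + 3)^2 + 9)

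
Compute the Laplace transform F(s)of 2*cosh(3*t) 2*s/(s^2 - 9)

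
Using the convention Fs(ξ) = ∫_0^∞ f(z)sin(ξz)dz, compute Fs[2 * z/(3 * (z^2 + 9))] pi * exp(-3 * ξ)/3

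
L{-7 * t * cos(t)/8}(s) 7 * (1 - s^2)/(8 * (s^2+1)^2)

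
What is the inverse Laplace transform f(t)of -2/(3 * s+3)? -2 * exp(-t)/3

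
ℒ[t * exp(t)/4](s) 1/(4 * (s - 1)^2)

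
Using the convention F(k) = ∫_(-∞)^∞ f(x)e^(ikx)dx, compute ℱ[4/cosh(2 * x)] 2 * pi/cosh(pi * k/4)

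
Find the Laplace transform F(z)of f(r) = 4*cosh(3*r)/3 4*z/(3*(z^2 - 9))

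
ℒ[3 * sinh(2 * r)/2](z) 3/(z^2 - 4)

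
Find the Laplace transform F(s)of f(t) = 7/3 7/(3 * s)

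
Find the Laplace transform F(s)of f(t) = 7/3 7/(3*s)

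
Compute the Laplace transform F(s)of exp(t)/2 1/(2*(s - 1))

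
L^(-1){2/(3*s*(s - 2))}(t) 2*exp(t)*sinh(t)/3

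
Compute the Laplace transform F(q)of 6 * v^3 36/q^4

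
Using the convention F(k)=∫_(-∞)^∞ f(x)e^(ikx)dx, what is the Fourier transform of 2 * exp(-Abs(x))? 4/(k^2 + 1)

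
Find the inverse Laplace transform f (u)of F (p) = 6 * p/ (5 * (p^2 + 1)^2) 3 * u * sin (u)/5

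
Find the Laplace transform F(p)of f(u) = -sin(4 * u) -4/(p^2 + 16)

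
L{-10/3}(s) -10/(3 * s)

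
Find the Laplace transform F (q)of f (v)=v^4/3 8/q^5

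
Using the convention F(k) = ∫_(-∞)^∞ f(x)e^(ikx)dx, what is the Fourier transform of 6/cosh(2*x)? 3*pi/cosh(pi*k/4)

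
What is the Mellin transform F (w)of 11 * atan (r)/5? -11 * pi * sec (pi * w/2)/ (10 * w)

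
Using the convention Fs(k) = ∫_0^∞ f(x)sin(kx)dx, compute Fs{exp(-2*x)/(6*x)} atan(k/2)/6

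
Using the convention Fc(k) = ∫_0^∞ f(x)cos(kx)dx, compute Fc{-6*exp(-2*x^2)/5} -3*sqrt(2)*sqrt(pi)*exp(-k^2/8)/10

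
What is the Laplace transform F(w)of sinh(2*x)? 2/(w^2 - 4)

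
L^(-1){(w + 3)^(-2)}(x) x * exp(-3 * x)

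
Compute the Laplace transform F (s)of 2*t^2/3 4/ (3*s^3)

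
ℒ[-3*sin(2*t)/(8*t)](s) -3*atan(2/s)/8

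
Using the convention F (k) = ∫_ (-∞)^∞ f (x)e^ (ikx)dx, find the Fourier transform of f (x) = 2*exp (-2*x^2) sqrt (2)*sqrt (pi)*exp (-k^2/8)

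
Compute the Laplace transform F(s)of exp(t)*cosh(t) (s - 1)/(s*(s - 2))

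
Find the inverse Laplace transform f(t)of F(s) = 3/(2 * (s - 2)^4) t^3 * exp(2 * t)/4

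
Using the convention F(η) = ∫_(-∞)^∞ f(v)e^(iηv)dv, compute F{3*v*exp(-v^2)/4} 3*I*sqrt(pi)*η*exp(-η^2/4)/8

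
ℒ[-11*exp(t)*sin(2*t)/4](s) -11/(2*(s - 1)^2+8)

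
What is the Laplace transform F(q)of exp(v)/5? 1/(5 * (q - 1))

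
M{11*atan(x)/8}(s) -11*pi*sec(pi*s/2)/(16*s)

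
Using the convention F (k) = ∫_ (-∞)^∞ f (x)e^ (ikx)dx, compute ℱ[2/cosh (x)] 2*pi/cosh (pi*k/2)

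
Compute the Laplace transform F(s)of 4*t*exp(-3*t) 4/(s+3)^2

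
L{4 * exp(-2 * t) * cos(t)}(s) 4 * (s+2)/((s+2)^2+1)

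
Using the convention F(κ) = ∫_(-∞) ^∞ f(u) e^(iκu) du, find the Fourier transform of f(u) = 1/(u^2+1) pi * exp(-Abs(κ) ) 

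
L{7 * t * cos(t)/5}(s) 7 * (s^2 - 1)/(5 * (s^2 + 1)^2)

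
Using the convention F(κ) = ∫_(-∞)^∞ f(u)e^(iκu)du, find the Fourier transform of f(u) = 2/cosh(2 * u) pi/cosh(pi * κ/4)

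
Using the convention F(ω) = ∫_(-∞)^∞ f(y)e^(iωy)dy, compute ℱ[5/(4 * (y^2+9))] 5 * pi * exp(-3 * Abs(ω))/12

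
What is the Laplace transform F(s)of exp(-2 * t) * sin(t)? 1/((s+2)^2+1)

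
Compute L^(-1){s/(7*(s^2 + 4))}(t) cos(2*t)/7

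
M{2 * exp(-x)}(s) 2 * gamma(s)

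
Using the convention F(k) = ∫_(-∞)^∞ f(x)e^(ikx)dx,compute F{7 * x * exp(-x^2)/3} 7 * I * sqrt(pi) * k * exp(-k^2/4)/6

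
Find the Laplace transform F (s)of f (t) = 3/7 3/ (7*s)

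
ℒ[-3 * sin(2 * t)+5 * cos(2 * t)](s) 5 * s/(s^2+4) - 6/(s^2+4)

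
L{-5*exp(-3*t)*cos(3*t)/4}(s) 5*(-s - 3)/(4*((s + 3)^2 + 9))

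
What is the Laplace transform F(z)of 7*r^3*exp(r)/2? 21/(z - 1)^4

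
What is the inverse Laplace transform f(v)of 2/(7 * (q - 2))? 2 * exp(2 * v)/7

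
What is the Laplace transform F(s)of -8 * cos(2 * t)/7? -8 * s/(7 * s^2 + 28)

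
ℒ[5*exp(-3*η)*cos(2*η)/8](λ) 5*(λ + 3)/(8*((λ + 3)^2 + 4))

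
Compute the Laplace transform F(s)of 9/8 9/(8 * s)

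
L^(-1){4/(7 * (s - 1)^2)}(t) 4 * t * exp(t)/7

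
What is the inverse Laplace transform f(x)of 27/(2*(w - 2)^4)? 9*x^3*exp(2*x)/4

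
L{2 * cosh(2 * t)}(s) 2 * s/(s^2 - 4)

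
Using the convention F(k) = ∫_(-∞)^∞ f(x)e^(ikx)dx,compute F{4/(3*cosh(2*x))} 2*pi/(3*cosh(pi*k/4))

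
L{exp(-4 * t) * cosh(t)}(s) (s + 4)/((s + 4)^2 - 1)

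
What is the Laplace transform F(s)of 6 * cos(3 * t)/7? 6 * s/(7 * (s^2 + 9))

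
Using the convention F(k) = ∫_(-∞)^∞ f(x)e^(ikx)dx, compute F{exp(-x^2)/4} sqrt(pi)*exp(-k^2/4)/4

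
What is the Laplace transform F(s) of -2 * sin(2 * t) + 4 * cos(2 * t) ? 4 * s/(s^2 + 4) - 4/(s^2 + 4) 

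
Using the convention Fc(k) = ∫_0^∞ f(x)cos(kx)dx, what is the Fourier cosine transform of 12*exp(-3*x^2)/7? 2*sqrt(3)*sqrt(pi)*exp(-k^2/12)/7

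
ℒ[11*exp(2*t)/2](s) 11/(2*(s - 2))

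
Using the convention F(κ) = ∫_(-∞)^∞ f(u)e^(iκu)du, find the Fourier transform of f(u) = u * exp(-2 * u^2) sqrt(2) * I * sqrt(pi) * κ * exp(-κ^2/8)/8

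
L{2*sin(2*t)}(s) 4/(s^2 + 4)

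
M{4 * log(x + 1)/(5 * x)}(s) -4 * pi * csc(pi * s)/(5 * s - 5)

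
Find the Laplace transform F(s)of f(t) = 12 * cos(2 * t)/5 12 * s/(5 * (s^2 + 4))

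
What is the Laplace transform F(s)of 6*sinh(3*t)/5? 18/(5*(s^2 - 9))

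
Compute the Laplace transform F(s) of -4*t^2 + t s^(-2) - 8/s^3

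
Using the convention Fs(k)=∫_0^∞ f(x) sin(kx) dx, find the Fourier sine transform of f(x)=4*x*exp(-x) 8*k/(k^2 + 1) ^2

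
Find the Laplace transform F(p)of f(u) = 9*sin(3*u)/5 27/(5*(p^2+9))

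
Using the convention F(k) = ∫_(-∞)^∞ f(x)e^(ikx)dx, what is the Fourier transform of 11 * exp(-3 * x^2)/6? 11 * sqrt(3) * sqrt(pi) * exp(-k^2/12)/18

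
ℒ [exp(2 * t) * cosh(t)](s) (s - 2) /((s - 2) ^2 - 1) 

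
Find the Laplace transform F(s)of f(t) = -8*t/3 -8/(3*s^2)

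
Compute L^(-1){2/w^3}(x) x^2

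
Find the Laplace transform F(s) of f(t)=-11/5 -11/(5*s) 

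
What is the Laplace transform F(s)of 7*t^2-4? 14/s^3-4/s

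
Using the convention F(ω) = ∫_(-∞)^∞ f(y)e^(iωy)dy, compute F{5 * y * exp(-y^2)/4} 5 * I * sqrt(pi) * ω * exp(-ω^2/4)/8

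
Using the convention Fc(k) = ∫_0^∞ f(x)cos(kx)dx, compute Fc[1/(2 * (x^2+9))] pi * exp(-3 * k)/12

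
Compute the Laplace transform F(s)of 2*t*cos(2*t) 2*(s^2-4)/(s^2 + 4)^2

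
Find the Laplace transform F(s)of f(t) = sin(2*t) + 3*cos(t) 3*s/(s^2 + 1) + 2/(s^2 + 4)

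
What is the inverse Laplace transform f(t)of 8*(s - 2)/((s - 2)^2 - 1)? 8*exp(2*t)*cosh(t)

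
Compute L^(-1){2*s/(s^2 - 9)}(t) 2*cosh(3*t)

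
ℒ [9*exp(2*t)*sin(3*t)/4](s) 27/(4*((s - 2)^2+9))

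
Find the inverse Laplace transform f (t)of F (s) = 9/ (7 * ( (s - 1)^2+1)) 9 * exp (t) * sin (t)/7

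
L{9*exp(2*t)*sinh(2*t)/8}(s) 9/(4*s*(s - 4))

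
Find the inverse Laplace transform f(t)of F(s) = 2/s 2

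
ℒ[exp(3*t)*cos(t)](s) (s - 3)/((s - 3)^2 + 1)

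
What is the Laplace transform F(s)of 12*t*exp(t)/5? 12/(5*(s - 1)^2)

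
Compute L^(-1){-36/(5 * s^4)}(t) -6 * t^3/5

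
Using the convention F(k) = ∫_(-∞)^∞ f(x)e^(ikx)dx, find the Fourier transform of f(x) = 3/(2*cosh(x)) 3*pi/(2*cosh(pi*k/2))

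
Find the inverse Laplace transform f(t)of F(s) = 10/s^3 5*t^2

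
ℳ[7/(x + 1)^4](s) 7*gamma(s)*gamma(4 - s)/6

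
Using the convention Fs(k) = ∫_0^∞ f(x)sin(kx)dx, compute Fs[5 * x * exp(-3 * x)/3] 10 * k/(k^2+9)^2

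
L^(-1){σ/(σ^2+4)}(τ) cos(2*τ)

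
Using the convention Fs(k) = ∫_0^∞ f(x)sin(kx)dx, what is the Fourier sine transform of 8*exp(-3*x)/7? 8*k/(7*(k^2 + 9))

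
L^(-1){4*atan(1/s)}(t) 4*sin(t)/t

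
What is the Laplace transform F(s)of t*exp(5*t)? (s - 5)^(-2)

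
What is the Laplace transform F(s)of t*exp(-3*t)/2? 1/(2*(s + 3)^2)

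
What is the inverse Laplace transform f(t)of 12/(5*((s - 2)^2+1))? 12*exp(2*t)*sin(t)/5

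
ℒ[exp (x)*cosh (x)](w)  (w - 1)/ (w*(w - 2))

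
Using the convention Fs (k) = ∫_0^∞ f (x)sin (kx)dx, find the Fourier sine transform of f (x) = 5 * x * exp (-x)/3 10 * k/ (3 * (k^2 + 1)^2)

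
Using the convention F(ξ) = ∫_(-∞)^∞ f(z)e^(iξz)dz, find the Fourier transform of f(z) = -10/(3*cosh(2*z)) -5*pi/(3*cosh(pi*ξ/4))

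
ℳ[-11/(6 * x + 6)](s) -11 * pi * csc(pi * s) /6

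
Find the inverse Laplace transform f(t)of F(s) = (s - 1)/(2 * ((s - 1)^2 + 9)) exp(t) * cos(3 * t)/2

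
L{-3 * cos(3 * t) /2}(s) -3 * s/(2 * s^2 + 18) 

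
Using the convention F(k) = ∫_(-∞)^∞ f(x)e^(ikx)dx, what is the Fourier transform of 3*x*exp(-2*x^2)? 3*sqrt(2)*I*sqrt(pi)*k*exp(-k^2/8)/8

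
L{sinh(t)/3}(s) 1/(3*(s^2 - 1))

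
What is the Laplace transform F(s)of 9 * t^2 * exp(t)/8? 9/(4 * (s - 1)^3)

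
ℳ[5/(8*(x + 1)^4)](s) 5*gamma(s)*gamma(4 - s)/48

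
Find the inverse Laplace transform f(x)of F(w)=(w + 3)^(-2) x*exp(-3*x)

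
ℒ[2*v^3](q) 12/q^4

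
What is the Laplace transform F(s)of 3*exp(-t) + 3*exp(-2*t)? 3/(s + 1) + 3/(s + 2)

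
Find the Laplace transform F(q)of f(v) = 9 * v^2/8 9/(4 * q^3)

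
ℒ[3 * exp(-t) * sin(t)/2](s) 3/(2 * ((s + 1)^2 + 1))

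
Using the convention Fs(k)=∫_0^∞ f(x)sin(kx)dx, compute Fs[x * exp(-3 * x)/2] 3 * k/(k^2 + 9)^2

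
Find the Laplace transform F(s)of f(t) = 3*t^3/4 9/(2*s^4)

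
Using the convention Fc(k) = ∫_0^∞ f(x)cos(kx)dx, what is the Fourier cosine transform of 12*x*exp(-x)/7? 12*(1 - k^2)/(7*(k^2 + 1)^2)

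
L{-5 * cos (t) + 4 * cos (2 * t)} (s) 4 * s/ (s^2 + 4) - 5 * s/ (s^2 + 1)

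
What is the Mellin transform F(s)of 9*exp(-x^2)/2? 9*gamma(s/2)/4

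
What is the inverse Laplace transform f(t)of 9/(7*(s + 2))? 9*exp(-2*t)/7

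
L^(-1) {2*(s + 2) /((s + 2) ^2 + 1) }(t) 2*exp(-2*t)*cos(t) 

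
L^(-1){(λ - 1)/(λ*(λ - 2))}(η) exp(η)*cosh(η)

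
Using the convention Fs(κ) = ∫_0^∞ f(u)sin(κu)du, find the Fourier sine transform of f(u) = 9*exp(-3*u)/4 9*κ/(4*(κ^2 + 9))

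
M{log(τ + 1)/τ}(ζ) -pi * csc(pi * ζ)/(ζ - 1)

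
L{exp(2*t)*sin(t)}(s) 1/((s - 2)^2+1)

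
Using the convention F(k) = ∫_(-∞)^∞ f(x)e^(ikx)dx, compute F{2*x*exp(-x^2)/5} I*sqrt(pi)*k*exp(-k^2/4)/5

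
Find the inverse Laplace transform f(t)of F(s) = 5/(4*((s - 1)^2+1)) 5*exp(t)*sin(t)/4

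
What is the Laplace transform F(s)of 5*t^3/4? 15/(2*s^4)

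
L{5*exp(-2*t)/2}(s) 5/(2*(s + 2))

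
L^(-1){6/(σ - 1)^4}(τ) τ^3*exp(τ)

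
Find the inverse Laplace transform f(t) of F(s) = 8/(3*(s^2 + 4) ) 4*sin(2*t) /3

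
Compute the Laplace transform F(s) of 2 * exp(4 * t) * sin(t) 2/((s - 4) ^2 + 1) 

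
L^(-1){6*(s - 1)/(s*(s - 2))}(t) 6*exp(t)*cosh(t)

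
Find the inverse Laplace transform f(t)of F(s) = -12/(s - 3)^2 -12*t*exp(3*t)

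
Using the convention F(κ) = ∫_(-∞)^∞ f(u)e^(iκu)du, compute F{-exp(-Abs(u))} -2/(κ^2 + 1)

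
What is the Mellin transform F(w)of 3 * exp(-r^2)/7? 3 * gamma(w/2)/14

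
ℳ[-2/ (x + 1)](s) -2*pi*csc (pi*s)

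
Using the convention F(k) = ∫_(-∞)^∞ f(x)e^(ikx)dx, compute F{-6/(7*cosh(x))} -6*pi/(7*cosh(pi*k/2))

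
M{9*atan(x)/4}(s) -9*pi*sec(pi*s/2)/(8*s)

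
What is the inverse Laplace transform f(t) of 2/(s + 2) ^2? 2 * t * exp(-2 * t) 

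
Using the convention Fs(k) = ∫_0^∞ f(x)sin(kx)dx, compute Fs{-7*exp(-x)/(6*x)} -7*atan(k)/6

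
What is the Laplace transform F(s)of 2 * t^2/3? 4/(3 * s^3)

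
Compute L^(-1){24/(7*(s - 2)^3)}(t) 12*t^2*exp(2*t)/7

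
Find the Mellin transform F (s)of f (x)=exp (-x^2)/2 gamma (s/2)/4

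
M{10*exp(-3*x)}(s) 10*gamma(s)/3^s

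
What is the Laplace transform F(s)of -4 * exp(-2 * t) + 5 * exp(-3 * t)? 5/(s + 3) - 4/(s + 2)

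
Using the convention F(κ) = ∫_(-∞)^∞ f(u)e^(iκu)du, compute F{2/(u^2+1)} 2*pi*exp(-Abs(κ))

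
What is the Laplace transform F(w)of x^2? 2/w^3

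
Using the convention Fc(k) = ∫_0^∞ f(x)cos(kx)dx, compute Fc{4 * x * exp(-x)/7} 4 * (1 - k^2)/(7 * (k^2 + 1)^2)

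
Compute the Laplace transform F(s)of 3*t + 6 6/s + 3/s^2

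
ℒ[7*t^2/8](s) 7/(4*s^3) 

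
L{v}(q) q^(-2)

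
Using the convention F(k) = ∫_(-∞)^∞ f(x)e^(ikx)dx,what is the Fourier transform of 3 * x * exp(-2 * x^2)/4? 3 * sqrt(2) * I * sqrt(pi) * k * exp(-k^2/8)/32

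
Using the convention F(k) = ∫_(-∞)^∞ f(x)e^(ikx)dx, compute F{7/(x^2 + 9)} 7 * pi * exp(-3 * Abs(k))/3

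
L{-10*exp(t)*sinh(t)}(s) -10/(s*(s - 2))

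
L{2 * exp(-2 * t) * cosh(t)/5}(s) 2 * (s + 2)/(5 * ((s + 2)^2 - 1))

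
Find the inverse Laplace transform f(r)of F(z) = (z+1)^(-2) r * exp(-r)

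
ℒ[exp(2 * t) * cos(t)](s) (s - 2)/((s - 2)^2 + 1)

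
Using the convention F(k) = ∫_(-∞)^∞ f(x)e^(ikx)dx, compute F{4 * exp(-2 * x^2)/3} 2 * sqrt(2) * sqrt(pi) * exp(-k^2/8)/3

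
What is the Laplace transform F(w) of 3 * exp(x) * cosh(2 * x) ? 3 * (w - 1) /((w - 1) ^2 - 4) 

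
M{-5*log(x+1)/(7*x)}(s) 5*pi*csc(pi*s)/(7*(s - 1))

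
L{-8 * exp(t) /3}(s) -8/(3 * s - 3) 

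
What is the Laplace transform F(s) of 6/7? 6/(7*s) 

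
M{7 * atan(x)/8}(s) -7 * pi * sec(pi * s/2)/(16 * s)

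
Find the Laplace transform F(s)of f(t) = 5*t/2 5/(2*s^2)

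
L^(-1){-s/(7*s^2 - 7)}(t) -cosh(t)/7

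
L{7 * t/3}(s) 7/(3 * s^2)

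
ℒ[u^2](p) 2/p^3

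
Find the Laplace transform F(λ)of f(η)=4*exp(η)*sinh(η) 4/(λ*(λ - 2))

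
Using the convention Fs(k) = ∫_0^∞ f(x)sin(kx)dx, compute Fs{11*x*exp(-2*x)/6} 22*k/(3*(k^2 + 4)^2)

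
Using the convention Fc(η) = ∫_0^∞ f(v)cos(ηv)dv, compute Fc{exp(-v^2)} sqrt(pi)*exp(-η^2/4)/2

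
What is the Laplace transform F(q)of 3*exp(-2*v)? 3/(q + 2)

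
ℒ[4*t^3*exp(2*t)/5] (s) 24/(5*(s - 2)^4)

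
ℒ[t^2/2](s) s^(-3)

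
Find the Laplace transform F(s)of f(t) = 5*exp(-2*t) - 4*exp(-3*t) 5/(s + 2) - 4/(s + 3)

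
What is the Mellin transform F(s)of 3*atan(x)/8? -3*pi*sec(pi*s/2)/(16*s)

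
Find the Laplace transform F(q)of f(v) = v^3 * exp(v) 6/(q - 1)^4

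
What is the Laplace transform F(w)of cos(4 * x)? w/(w^2 + 16)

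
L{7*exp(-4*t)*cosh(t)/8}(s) 7*(s+4)/(8*((s+4)^2 - 1))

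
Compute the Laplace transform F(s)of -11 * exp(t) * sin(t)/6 -11/(6 * (s - 1)^2 + 6)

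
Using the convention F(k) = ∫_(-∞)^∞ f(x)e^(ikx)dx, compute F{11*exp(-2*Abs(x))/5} 44/(5*(k^2 + 4))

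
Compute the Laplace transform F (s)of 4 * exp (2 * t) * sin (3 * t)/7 12/ (7 * ( (s - 2)^2+9))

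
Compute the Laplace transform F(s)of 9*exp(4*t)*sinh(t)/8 9/(8*((s - 4)^2 - 1))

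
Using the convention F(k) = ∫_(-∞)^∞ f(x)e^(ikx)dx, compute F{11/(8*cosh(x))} 11*pi/(8*cosh(pi*k/2))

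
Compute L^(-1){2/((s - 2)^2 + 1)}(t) 2*exp(2*t)*sin(t)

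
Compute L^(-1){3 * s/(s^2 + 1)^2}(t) 3 * t * sin(t)/2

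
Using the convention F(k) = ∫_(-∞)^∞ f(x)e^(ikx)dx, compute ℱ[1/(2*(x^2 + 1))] pi*exp(-Abs(k))/2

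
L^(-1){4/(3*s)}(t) 4/3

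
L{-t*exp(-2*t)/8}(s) -1/(8*(s + 2)^2)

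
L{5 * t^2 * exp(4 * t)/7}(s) 10/(7 * (s - 4)^3)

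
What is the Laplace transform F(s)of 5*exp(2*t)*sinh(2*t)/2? 5/(s*(s - 4))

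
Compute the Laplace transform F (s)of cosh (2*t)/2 s/ (2*(s^2-4))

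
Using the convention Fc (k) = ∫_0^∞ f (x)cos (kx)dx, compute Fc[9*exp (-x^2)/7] 9*sqrt (pi)*exp (-k^2/4)/14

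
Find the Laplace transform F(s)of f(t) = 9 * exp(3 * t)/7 9/(7 * (s - 3))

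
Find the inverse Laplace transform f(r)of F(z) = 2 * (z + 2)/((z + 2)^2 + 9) 2 * exp(-2 * r) * cos(3 * r)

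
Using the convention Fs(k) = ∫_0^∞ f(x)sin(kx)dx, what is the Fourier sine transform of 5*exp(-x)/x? 5*atan(k)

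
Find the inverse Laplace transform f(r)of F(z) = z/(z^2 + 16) cos(4*r)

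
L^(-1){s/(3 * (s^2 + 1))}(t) cos(t)/3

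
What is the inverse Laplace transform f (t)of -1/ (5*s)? -1/5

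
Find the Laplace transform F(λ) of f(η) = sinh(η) 1/(λ^2 - 1) 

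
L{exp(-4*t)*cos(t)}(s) (s + 4)/((s + 4)^2 + 1)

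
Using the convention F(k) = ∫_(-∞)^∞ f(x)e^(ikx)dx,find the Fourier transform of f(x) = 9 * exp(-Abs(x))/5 18/(5 * (k^2 + 1))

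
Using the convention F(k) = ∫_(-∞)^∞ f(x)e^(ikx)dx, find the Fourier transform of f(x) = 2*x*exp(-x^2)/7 I*sqrt(pi)*k*exp(-k^2/4)/7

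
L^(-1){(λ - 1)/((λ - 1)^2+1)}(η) exp(η) * cos(η)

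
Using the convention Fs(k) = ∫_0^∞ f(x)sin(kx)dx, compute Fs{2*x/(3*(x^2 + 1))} pi*exp(-k)/3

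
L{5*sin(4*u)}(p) 20/(p^2 + 16)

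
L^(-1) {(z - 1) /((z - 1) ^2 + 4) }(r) exp(r)*cos(2*r) 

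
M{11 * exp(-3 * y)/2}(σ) 11 * gamma(σ)/(2 * 3^σ)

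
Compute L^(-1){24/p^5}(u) u^4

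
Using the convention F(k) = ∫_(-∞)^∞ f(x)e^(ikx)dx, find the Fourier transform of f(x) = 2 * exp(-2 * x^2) sqrt(2) * sqrt(pi) * exp(-k^2/8)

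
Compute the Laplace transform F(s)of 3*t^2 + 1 6/s^3 + 1/s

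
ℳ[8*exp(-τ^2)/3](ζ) 4*gamma(ζ/2)/3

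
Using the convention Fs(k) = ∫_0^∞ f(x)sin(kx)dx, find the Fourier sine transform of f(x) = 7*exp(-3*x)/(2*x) 7*atan(k/3)/2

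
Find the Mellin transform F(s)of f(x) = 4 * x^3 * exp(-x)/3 4 * gamma(s + 3)/3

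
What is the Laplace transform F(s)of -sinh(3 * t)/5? -3/(5 * s^2 - 45)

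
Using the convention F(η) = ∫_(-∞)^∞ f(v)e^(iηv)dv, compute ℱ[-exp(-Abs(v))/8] -1/(4*η^2 + 4)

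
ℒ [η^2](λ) 2/λ^3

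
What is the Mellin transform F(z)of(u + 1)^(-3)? pi*(z - 2)*(z - 1)/(2*sin(pi*z))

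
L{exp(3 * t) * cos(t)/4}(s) (s - 3)/(4 * ((s - 3)^2 + 1))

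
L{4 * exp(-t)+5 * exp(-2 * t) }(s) 5/(s+2)+4/(s+1) 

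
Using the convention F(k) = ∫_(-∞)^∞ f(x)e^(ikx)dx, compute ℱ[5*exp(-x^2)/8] 5*sqrt(pi)*exp(-k^2/4)/8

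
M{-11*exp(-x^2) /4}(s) -11*gamma(s/2) /8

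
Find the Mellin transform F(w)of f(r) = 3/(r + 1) 3 * pi * csc(pi * w)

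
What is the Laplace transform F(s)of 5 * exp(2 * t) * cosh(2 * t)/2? 5 * (s - 2)/(2 * s * (s - 4))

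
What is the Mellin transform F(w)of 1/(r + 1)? pi * csc(pi * w)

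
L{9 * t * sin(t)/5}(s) 18 * s/(5 * (s^2 + 1)^2)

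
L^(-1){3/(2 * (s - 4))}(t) 3 * exp(4 * t)/2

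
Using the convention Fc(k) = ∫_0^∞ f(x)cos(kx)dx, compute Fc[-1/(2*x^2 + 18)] -pi*exp(-3*k)/12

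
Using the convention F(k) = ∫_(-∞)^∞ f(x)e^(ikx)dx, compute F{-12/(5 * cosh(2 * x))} -6 * pi/(5 * cosh(pi * k/4))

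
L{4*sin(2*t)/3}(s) 8/(3*(s^2 + 4))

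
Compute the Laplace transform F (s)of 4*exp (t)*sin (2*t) 8/ ( (s - 1)^2 + 4)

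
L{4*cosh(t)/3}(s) 4*s/(3*(s^2 - 1))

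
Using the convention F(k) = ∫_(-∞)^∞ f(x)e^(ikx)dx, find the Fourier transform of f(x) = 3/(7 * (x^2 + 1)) 3 * pi * exp(-Abs(k))/7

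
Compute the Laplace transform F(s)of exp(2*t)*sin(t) 1/((s - 2)^2 + 1)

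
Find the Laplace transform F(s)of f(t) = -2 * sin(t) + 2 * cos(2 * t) 2 * s/(s^2 + 4) - 2/(s^2 + 1)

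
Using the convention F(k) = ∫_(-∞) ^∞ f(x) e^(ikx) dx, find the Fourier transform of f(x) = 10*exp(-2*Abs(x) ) 40/(k^2+4) 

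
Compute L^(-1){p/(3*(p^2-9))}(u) cosh(3*u)/3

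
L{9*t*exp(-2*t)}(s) 9/(s+2)^2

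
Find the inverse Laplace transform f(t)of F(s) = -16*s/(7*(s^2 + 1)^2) -8*t*sin(t)/7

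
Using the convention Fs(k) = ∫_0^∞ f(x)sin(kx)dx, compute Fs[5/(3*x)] 5*pi/6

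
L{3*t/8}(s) 3/(8*s^2)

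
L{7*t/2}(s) 7/(2*s^2)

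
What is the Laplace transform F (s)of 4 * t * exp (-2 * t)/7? 4/ (7 * (s + 2)^2)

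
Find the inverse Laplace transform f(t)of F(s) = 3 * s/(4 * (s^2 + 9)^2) t * sin(3 * t)/8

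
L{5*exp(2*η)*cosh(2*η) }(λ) 5*(λ - 2) /(λ*(λ - 4) ) 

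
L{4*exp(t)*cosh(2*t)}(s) 4*(s - 1)/((s - 1)^2 - 4)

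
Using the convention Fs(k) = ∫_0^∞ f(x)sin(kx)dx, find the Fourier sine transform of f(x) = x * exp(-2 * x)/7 4 * k/(7 * (k^2 + 4)^2)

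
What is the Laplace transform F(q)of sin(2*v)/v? atan(2/q)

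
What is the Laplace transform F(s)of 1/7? 1/(7*s)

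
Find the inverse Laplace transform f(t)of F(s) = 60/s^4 10*t^3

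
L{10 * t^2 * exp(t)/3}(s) 20/(3 * (s - 1)^3)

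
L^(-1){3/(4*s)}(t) 3/4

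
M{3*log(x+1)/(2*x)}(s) -3*pi*csc(pi*s)/(2*s - 2)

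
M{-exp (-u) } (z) -gamma (z) 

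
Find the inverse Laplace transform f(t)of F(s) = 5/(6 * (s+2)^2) 5 * t * exp(-2 * t)/6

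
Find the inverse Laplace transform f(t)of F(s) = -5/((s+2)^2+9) -5*exp(-2*t)*sin(3*t)/3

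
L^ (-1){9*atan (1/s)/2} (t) 9*sin (t)/ (2*t)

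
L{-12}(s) -12/s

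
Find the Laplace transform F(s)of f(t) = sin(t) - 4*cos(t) 1/(s^2+1) - 4*s/(s^2+1)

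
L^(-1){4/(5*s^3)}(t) 2*t^2/5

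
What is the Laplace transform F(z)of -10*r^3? -60/z^4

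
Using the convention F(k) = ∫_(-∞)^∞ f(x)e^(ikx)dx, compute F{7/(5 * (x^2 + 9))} 7 * pi * exp(-3 * Abs(k))/15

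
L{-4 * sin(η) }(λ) -4/(λ^2 + 1) 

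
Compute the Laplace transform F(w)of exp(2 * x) 1/(w - 2)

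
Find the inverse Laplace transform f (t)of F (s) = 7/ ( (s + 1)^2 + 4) 7*exp (-t)*sin (2*t)/2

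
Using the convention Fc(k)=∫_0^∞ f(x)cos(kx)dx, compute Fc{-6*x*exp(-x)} 6*(k^2 - 1)/(k^2 + 1)^2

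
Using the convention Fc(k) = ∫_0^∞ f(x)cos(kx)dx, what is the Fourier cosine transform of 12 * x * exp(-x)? 12 * (1 - k^2)/(k^2 + 1)^2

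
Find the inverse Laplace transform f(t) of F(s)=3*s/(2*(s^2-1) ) 3*cosh(t) /2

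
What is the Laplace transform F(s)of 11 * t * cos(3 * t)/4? 11 * (s^2 - 9)/(4 * (s^2 + 9)^2)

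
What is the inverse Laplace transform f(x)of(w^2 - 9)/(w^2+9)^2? x * cos(3 * x)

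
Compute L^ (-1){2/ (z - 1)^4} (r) r^3*exp (r)/3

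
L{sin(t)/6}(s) 1/(6 * (s^2 + 1))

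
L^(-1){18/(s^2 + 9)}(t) 6*sin(3*t)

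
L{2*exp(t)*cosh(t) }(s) 2*(s - 1) /(s*(s - 2) ) 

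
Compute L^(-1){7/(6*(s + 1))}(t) 7*exp(-t)/6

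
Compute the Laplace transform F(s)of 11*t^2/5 22/(5*s^3)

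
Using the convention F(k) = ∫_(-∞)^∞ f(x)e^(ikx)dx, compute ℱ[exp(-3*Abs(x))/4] 3/(2*(k^2 + 9))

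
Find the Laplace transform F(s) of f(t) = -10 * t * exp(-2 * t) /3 -10/(3 * (s + 2) ^2) 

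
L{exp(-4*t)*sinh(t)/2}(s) 1/(2*((s + 4)^2-1))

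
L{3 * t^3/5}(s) 18/(5 * s^4) 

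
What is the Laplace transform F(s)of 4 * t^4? 96/s^5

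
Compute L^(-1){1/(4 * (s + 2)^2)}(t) t * exp(-2 * t)/4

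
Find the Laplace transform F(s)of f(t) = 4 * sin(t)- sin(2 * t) 4/(s^2 + 1) - 2/(s^2 + 4)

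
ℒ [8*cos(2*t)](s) 8*s/(s^2+4)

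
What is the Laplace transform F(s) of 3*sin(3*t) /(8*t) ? 3*atan(3/s) /8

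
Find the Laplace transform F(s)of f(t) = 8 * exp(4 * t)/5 8/(5 * (s - 4))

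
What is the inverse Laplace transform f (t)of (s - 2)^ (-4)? t^3*exp (2*t)/6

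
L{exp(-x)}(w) 1/(w+1)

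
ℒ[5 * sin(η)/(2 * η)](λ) 5 * atan(1/λ)/2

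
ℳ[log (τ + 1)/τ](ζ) -pi*csc (pi*ζ)/ (ζ - 1)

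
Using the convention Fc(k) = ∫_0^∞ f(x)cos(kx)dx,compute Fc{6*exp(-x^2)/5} 3*sqrt(pi)*exp(-k^2/4)/5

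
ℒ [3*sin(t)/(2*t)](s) 3*atan(1/s)/2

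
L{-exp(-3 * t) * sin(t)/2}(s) -1/(2 * (s + 3)^2 + 2)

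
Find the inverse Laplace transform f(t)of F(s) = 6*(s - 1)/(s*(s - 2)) 6*exp(t)*cosh(t)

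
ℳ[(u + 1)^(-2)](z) (-pi*z + pi)/sin(pi*z)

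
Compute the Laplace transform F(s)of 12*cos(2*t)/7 12*s/(7*(s^2+4))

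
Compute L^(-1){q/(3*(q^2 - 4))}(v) cosh(2*v)/3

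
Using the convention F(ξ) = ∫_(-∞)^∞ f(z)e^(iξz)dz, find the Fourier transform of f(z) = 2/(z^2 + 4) pi*exp(-2*Abs(ξ))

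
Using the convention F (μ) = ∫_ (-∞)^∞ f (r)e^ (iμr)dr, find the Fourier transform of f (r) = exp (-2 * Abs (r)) 4/ (μ^2 + 4)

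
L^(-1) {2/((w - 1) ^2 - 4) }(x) exp(x) * sinh(2 * x) 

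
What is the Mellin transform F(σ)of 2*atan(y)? -pi*sec(pi*σ/2)/σ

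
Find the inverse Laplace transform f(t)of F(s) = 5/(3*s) 5/3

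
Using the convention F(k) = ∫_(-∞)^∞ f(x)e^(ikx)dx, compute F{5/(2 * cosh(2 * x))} 5 * pi/(4 * cosh(pi * k/4))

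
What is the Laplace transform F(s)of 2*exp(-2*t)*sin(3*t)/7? 6/(7*((s + 2)^2 + 9))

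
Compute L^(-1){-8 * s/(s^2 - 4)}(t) -8 * cosh(2 * t)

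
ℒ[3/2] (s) 3/(2*s)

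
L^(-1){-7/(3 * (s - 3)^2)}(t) -7 * t * exp(3 * t)/3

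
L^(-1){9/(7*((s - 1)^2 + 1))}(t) 9*exp(t)*sin(t)/7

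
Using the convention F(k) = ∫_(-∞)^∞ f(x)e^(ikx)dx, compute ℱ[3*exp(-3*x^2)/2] sqrt(3)*sqrt(pi)*exp(-k^2/12)/2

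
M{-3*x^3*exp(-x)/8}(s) -3*gamma(s + 3)/8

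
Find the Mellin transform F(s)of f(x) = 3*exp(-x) 3*gamma(s)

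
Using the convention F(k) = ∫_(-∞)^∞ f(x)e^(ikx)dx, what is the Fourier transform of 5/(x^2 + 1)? 5 * pi * exp(-Abs(k))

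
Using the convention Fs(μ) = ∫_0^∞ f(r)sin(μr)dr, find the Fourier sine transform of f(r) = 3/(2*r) 3*pi/4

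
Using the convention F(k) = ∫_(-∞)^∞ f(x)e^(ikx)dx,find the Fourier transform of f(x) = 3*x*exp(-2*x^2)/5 3*sqrt(2)*I*sqrt(pi)*k*exp(-k^2/8)/40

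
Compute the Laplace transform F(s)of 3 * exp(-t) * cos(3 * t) 3 * (s + 1)/((s + 1)^2 + 9)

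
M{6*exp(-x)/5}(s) 6*gamma(s)/5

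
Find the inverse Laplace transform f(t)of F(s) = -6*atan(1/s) -6*sin(t)/t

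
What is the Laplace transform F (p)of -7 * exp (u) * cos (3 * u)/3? 7 * (1 - p)/ (3 * ( (p - 1)^2 + 9))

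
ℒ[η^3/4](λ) 3/(2 * λ^4)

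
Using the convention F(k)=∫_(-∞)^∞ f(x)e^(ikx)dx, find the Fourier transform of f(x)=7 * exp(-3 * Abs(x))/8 21/(4 * (k^2 + 9))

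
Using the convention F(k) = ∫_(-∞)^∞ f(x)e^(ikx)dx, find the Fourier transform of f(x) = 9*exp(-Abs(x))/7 18/(7*(k^2 + 1))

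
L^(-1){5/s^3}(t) 5 * t^2/2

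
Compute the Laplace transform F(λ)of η λ^(-2)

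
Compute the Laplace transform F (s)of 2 2/s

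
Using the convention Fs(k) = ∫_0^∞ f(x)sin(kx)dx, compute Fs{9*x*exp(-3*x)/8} 27*k/(4*(k^2 + 9)^2)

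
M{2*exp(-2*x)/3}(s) 2^(1 - s)*gamma(s)/3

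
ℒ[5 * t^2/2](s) 5/s^3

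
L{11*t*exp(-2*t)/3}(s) 11/(3*(s + 2)^2)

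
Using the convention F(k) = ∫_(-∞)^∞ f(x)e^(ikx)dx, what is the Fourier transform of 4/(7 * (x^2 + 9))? 4 * pi * exp(-3 * Abs(k))/21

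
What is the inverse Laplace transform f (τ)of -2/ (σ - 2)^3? -τ^2 * exp (2 * τ)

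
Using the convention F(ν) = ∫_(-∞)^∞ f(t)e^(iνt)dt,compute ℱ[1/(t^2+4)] pi*exp(-2*Abs(ν))/2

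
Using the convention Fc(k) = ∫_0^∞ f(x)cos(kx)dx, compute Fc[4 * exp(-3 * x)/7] 12/(7 * (k^2 + 9))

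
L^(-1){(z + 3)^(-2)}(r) r*exp(-3*r)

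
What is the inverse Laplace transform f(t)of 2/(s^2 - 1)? 2*sinh(t)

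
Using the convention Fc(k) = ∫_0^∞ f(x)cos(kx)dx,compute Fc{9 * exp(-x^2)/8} 9 * sqrt(pi) * exp(-k^2/4)/16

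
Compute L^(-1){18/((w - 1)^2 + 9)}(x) 6 * exp(x) * sin(3 * x)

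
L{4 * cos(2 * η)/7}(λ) 4 * λ/(7 * (λ^2+4))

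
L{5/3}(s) 5/(3*s)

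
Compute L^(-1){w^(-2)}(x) x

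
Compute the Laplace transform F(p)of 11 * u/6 11/(6 * p^2)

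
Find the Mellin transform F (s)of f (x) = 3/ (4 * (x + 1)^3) 3 * pi * (s - 2) * (s - 1)/ (8 * sin (pi * s))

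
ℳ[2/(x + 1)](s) 2*pi*csc(pi*s)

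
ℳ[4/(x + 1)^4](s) 2*gamma(s)*gamma(4 - s)/3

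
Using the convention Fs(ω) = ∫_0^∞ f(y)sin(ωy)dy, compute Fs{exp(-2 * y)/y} atan(ω/2)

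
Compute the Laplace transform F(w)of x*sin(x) 2*w/(w^2 + 1)^2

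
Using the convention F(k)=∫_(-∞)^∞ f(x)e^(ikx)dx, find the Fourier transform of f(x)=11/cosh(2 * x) 11 * pi/(2 * cosh(pi * k/4))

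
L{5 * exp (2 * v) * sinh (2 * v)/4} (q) 5/ (2 * q * (q - 4))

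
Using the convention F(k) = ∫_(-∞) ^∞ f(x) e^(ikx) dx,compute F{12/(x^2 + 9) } 4 * pi * exp(-3 * Abs(k) ) 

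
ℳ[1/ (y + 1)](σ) pi*csc (pi*σ)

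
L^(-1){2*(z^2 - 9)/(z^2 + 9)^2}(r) 2*r*cos(3*r)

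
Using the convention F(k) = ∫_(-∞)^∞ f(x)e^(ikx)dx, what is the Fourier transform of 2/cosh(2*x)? pi/cosh(pi*k/4)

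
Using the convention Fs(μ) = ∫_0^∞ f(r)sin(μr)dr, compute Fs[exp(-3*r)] μ/(μ^2+9)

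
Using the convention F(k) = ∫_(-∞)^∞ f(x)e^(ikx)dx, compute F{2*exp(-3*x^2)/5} 2*sqrt(3)*sqrt(pi)*exp(-k^2/12)/15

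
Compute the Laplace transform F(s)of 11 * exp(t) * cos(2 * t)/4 11 * (s - 1)/(4 * ((s - 1)^2 + 4))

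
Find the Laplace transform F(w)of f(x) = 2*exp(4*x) 2/(w - 4)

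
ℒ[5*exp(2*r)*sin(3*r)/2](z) 15/(2*((z - 2)^2 + 9))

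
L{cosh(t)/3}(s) s/(3*(s^2 - 1))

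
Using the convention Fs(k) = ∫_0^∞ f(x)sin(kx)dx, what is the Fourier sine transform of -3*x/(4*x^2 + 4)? -3*pi*exp(-k)/8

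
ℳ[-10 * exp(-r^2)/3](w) -5 * gamma(w/2)/3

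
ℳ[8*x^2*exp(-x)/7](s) 8*gamma(s + 2)/7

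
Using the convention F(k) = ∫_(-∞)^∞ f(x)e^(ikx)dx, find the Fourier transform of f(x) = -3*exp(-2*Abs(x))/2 -6/(k^2 + 4)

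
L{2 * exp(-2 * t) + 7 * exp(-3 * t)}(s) 7/(s + 3) + 2/(s + 2)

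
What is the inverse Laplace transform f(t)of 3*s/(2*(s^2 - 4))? 3*cosh(2*t)/2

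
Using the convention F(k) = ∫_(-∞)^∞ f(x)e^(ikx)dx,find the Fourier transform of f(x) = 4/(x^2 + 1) 4*pi*exp(-Abs(k))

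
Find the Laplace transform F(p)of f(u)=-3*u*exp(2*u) -3/(p - 2)^2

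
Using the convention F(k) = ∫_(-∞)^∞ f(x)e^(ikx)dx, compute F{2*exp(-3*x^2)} 2*sqrt(3)*sqrt(pi)*exp(-k^2/12)/3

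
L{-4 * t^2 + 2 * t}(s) 2/s^2 - 8/s^3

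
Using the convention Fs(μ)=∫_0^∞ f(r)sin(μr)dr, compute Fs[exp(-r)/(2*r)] atan(μ)/2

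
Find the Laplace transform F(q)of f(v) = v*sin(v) 2*q/(q^2+1)^2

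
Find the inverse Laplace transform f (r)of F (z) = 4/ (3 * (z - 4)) 4 * exp (4 * r)/3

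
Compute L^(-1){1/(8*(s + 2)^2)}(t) t*exp(-2*t)/8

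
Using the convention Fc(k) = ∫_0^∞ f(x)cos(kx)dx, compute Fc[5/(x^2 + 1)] 5*pi*exp(-k)/2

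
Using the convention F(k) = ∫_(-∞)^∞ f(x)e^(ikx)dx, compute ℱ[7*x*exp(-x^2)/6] 7*I*sqrt(pi)*k*exp(-k^2/4)/12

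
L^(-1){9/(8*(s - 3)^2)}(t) 9*t*exp(3*t)/8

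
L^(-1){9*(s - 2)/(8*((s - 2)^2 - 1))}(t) 9*exp(2*t)*cosh(t)/8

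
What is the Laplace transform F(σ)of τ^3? 6/σ^4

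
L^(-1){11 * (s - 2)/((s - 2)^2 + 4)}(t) 11 * exp(2 * t) * cos(2 * t)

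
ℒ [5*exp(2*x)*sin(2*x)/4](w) 5/(2*((w - 2)^2 + 4))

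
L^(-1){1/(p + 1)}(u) exp(-u)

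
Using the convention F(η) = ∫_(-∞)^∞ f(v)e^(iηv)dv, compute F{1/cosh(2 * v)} pi/(2 * cosh(pi * η/4))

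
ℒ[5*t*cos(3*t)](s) 5*(s^2 - 9)/(s^2 + 9)^2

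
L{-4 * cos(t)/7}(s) -4 * s/(7 * s^2 + 7)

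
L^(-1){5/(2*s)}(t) 5/2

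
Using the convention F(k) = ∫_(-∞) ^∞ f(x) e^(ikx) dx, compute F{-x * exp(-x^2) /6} -I * sqrt(pi) * k * exp(-k^2/4) /12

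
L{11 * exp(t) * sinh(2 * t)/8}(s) 11/(4 * ((s - 1)^2 - 4))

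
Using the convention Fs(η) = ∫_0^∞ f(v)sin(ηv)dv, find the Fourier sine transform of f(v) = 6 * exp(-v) 6 * η/(η^2 + 1)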